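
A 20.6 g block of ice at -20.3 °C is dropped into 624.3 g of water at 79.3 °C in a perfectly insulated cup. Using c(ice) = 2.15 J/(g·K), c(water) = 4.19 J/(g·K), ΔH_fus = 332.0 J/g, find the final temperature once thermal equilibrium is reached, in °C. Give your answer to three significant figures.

T_f = 73.9 °C

Heat to bring ice to 0 °C and melt it: q₁ = 20.6×2.15×20.3 + 20.6×332.0 = 7738.3 J
Heat the water can supply cooling to 0 °C: 624.3×4.19×79.3 = 207434 J > q₁, so all ice melts.
Energy balance: 624.3×4.19×(79.3 − T) = 7738.3 + 20.6×4.19×(T − 0)
2615.817(79.3 − T) = 7738.3 + 86.314 T
207434 − 7738.3 = 2702.131 T
T = 199695.7 / 2702.131 = 73.90 °C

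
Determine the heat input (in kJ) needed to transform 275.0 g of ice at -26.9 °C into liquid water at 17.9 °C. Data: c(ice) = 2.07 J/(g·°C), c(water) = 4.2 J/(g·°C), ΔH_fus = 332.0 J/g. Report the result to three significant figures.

q = 127 kJ

q1 (heat ice -26.9→0.0 °C): 275.0 × 2.07 × 26.9 = 15313 J
q2 (melt at 0 °C): 275.0 × 332.0 = 91300 J
q3 (heat water 0.0→17.9 °C): 275.0 × 4.2 × 17.9 = 20675 J
Total: 15313 + 91300 + 20675 = 127288 J = 127 kJ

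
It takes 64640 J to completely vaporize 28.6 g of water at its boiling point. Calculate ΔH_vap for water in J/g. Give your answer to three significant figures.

ΔH_vap = q / m = 64640 / 28.6 = 2260 J/g

ΔH_vap = 2260 J/g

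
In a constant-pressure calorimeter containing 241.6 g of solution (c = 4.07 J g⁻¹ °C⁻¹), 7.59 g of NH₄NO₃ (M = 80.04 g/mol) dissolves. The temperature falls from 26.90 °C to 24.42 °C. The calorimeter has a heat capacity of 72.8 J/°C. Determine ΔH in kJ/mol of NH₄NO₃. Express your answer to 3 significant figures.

|ΔT| = |24.42 − 26.90| = 2.48 °C
|q_surr| = (241.6 × 4.07 + 72.8) × 2.48 = 1056.112 × 2.48 = 2619 J
n(NH₄NO₃) = 7.59 / 80.04 = 0.09483 mol
Temperature fell, so q_rxn = +|q_surr| = 2.619 kJ
ΔH = q_rxn / n = 27.62 kJ/mol

ΔH = 27.6 kJ/mol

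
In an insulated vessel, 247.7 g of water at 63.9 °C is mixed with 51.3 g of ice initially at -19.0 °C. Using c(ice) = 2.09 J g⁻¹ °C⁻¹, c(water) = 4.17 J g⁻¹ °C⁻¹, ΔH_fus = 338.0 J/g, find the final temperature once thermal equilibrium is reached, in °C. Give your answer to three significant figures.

T_f = 37.4 °C

Heat to bring ice to 0 °C and melt it: q₁ = 51.3×2.09×19.0 + 51.3×338.0 = 19377 J
Heat the water can supply cooling to 0 °C: 247.7×4.17×63.9 = 66002.9 J > q₁, so all ice melts.
Energy balance: 247.7×4.17×(63.9 − T) = 19377 + 51.3×4.17×(T − 0)
1032.909(63.9 − T) = 19377 + 213.921 T
66002.9 − 19377 = 1246.830 T
T = 46625.9 / 1246.830 = 37.40 °C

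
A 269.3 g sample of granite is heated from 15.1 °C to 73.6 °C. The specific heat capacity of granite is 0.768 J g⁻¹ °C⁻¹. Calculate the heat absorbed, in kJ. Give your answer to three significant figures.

q = m c ΔT = 269.3 × 0.768 × (73.6 − 15.1)
q = 269.3 × 0.768 × 58.5 = 12100 J = 12.1 kJ

q = 12.1 kJ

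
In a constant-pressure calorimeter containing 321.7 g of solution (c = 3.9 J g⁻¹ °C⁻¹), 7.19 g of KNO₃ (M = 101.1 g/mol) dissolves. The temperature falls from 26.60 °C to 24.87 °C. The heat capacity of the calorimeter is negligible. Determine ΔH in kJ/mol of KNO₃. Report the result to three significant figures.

|ΔT| = |24.87 − 26.60| = 1.73 °C
|q_surr| = (321.7 × 3.9) × 1.73 = 1254.63 × 1.73 = 2171 J
n(KNO₃) = 7.19 / 101.1 = 0.07112 mol
Temperature fell, so q_rxn = +|q_surr| = 2.171 kJ
ΔH = q_rxn / n = 30.53 kJ/mol

ΔH = 30.5 kJ/mol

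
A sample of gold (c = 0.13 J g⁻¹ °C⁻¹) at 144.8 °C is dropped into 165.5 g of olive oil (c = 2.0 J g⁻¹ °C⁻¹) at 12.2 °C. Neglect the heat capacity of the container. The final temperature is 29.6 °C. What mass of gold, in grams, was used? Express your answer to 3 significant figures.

m = 385 g

q_gained = (165.5 × 2.0) × (29.6 − 12.2) = 5759 J
q_lost = m × 0.13 × (144.8 − 29.6) = 14.976 m
m = 5759 / 14.976 = 385 g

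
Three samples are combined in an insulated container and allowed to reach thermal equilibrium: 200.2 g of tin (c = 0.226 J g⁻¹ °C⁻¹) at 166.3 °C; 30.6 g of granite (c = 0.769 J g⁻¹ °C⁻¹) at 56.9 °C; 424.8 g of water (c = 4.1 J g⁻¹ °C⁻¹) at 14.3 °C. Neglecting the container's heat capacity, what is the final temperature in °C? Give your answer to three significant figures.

Σ mᵢcᵢ(T − Tᵢ) = 0  ⇒  T = Σ mᵢcᵢTᵢ / Σ mᵢcᵢ
Σ mᵢcᵢ = 200.2×0.226 + 30.6×0.769 + 424.8×4.1 = 1810.4566
Σ mᵢcᵢTᵢ = 45.2452×166.3 + 23.5314×56.9 + 1741.68×14.3 = 33769
T = 33769 / 1810.4566 = 18.65 °C

T_f = 18.7 °C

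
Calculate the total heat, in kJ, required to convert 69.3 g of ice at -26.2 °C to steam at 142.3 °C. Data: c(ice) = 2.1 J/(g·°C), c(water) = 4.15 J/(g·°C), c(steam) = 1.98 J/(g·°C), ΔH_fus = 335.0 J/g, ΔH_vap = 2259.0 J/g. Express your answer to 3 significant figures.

q1 (heat ice -26.2→0.0 °C): 69.3 × 2.1 × 26.2 = 3813 J
q2 (melt at 0 °C): 69.3 × 335.0 = 23216 J
q3 (heat water 0.0→100.0 °C): 69.3 × 4.15 × 100.0 = 28760 J
q4 (vaporize at 100 °C): 69.3 × 2259.0 = 156549 J
q5 (heat steam 100.0→142.3 °C): 69.3 × 1.98 × 42.3 = 5804 J
Total: 3813 + 23216 + 28760 + 156549 + 5804 = 218142 J = 218 kJ

q = 218 kJ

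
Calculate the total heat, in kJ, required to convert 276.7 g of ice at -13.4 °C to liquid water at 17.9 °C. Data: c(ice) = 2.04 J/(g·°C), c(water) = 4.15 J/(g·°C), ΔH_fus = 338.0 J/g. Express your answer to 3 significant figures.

q = 122 kJ

q1 (heat ice -13.4→0.0 °C): 276.7 × 2.04 × 13.4 = 7564 J
q2 (melt at 0 °C): 276.7 × 338.0 = 93525 J
q3 (heat water 0.0→17.9 °C): 276.7 × 4.15 × 17.9 = 20555 J
Total: 7564 + 93525 + 20555 = 121644 J = 122 kJ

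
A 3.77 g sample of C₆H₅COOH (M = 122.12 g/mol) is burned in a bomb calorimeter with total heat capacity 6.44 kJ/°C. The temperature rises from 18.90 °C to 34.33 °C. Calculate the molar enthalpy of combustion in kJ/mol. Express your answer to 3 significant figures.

ΔT = 34.33 − 18.90 = 15.43 °C
q_cal = C_cal × ΔT = 6.44 × 15.43 = 99.3692 kJ
n = 3.77 / 122.12 = 0.03087 mol
q_rxn = −q_cal = -99.3692 kJ
ΔH = -99.3692 / 0.03087 = -3219 kJ/mol

ΔH = -3220 kJ/mol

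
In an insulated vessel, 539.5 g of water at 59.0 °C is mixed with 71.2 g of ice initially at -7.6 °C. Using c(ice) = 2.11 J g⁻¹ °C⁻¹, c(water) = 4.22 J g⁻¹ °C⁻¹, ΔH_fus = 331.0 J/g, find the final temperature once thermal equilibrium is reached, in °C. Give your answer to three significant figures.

T_f = 42.5 °C

Heat to bring ice to 0 °C and melt it: q₁ = 71.2×2.11×7.6 + 71.2×331.0 = 24709 J
Heat the water can supply cooling to 0 °C: 539.5×4.22×59.0 = 134325 J > q₁, so all ice melts.
Energy balance: 539.5×4.22×(59.0 − T) = 24709 + 71.2×4.22×(T − 0)
2276.69(59.0 − T) = 24709 + 300.464 T
134325 − 24709 = 2577.154 T
T = 109616 / 2577.154 = 42.53 °C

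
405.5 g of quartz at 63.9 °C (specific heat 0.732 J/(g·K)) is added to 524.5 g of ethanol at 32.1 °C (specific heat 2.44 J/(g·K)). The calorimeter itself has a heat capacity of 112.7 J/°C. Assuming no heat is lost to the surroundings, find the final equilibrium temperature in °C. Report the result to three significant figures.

T_f = 37.7 °C

Heat lost by quartz = heat gained by ethanol + calorimeter.
(405.5)(0.732)(63.9 − T) = [(524.5)(2.44) + 112.7](T − 32.1)
296.826 (63.9 − T) = 1392.48 (T − 32.1)
18967 − 296.826 T = 1392.48 T − 44699
63666 = 1689.306 T
T = 37.69 °C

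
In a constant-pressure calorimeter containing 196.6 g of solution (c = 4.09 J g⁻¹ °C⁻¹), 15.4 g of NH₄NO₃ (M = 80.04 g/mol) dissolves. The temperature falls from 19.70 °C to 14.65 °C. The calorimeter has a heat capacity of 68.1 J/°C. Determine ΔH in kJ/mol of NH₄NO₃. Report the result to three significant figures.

ΔH = 22.9 kJ/mol

|ΔT| = |14.65 − 19.70| = 5.05 °C
|q_surr| = (196.6 × 4.09 + 68.1) × 5.05 = 872.194 × 5.05 = 4405 J
n(NH₄NO₃) = 15.4 / 80.04 = 0.1924 mol
Temperature fell, so q_rxn = +|q_surr| = 4.405 kJ
ΔH = q_rxn / n = 22.90 kJ/mol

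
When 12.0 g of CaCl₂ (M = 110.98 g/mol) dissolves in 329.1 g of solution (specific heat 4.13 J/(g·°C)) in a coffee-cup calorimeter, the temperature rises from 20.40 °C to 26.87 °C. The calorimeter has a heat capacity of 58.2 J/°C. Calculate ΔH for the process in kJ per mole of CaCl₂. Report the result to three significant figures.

ΔH = -84.8 kJ/mol

|ΔT| = |26.87 − 20.40| = 6.47 °C
|q_surr| = (329.1 × 4.13 + 58.2) × 6.47 = 1417.383 × 6.47 = 9170 J
n(CaCl₂) = 12.0 / 110.98 = 0.1081 mol
Temperature rose, so q_rxn = −|q_surr| = -9.170 kJ
ΔH = q_rxn / n = -84.83 kJ/mol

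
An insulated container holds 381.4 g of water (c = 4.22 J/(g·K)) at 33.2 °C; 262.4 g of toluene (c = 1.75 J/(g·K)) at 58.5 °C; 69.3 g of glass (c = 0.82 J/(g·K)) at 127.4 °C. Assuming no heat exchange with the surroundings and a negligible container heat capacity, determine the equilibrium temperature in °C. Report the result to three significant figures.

T_f = 41.2 °C

Σ mᵢcᵢ(T − Tᵢ) = 0  ⇒  T = Σ mᵢcᵢTᵢ / Σ mᵢcᵢ
Σ mᵢcᵢ = 381.4×4.22 + 262.4×1.75 + 69.3×0.82 = 2125.534
Σ mᵢcᵢTᵢ = 1609.508×33.2 + 459.2×58.5 + 56.826×127.4 = 87538
T = 87538 / 2125.534 = 41.18 °C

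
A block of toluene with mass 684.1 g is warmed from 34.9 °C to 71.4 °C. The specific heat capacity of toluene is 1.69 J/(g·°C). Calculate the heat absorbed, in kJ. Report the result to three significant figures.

q = m c ΔT = 684.1 × 1.69 × (71.4 − 34.9)
q = 684.1 × 1.69 × 36.5 = 42200 J = 42.2 kJ

q = 42.2 kJ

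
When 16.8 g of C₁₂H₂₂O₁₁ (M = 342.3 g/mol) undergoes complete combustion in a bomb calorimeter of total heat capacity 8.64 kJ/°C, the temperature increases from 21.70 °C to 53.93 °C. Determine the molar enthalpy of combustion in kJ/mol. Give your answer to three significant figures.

ΔH = -5670 kJ/mol

ΔT = 53.93 − 21.70 = 32.23 °C
q_cal = C_cal × ΔT = 8.64 × 32.23 = 278.4672 kJ
n = 16.8 / 342.3 = 0.04908 mol
q_rxn = −q_cal = -278.4672 kJ
ΔH = -278.4672 / 0.04908 = -5674 kJ/mol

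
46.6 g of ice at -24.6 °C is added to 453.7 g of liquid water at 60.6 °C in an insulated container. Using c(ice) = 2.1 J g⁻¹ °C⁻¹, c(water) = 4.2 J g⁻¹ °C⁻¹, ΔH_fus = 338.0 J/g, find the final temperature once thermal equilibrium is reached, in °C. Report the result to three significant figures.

Heat to bring ice to 0 °C and melt it: q₁ = 46.6×2.1×24.6 + 46.6×338.0 = 18158 J
Heat the water can supply cooling to 0 °C: 453.7×4.2×60.6 = 115476 J > q₁, so all ice melts.
Energy balance: 453.7×4.2×(60.6 − T) = 18158 + 46.6×4.2×(T − 0)
1905.54(60.6 − T) = 18158 + 195.72 T
115476 − 18158 = 2101.26 T
T = 97318 / 2101.26 = 46.31 °C

T_f = 46.3 °C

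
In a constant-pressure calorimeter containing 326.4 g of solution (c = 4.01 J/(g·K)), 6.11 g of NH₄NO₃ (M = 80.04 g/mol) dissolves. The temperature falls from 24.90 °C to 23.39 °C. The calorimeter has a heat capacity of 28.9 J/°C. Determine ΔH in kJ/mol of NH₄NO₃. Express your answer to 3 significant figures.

ΔH = 26.5 kJ/mol

|ΔT| = |23.39 − 24.90| = 1.51 °C
|q_surr| = (326.4 × 4.01 + 28.9) × 1.51 = 1337.764 × 1.51 = 2020 J
n(NH₄NO₃) = 6.11 / 80.04 = 0.07634 mol
Temperature fell, so q_rxn = +|q_surr| = 2.020 kJ
ΔH = q_rxn / n = 26.46 kJ/mol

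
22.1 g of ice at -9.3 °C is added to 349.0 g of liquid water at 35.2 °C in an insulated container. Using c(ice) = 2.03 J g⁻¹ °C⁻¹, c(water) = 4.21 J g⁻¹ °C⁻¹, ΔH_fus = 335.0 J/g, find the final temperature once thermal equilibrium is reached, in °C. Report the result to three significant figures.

T_f = 28.1 °C

Heat to bring ice to 0 °C and melt it: q₁ = 22.1×2.03×9.3 + 22.1×335.0 = 7820.7 J
Heat the water can supply cooling to 0 °C: 349.0×4.21×35.2 = 51719.0 J > q₁, so all ice melts.
Energy balance: 349.0×4.21×(35.2 − T) = 7820.7 + 22.1×4.21×(T − 0)
1469.29(35.2 − T) = 7820.7 + 93.041 T
51719.0 − 7820.7 = 1562.331 T
T = 43898.3 / 1562.331 = 28.10 °C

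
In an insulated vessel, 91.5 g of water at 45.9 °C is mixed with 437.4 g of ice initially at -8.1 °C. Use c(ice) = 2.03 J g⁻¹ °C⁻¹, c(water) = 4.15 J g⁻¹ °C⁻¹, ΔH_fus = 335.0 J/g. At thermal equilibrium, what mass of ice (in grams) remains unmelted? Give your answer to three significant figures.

m_ice remaining = 407 g

Heat to warm all ice to 0 °C: 437.4×2.03×8.1 = 7192.2 J
Heat released by water cooling to 0 °C: 91.5×4.15×45.9 = 17429 J
17429 J < 7192.2 + 437.4×335.0 = 153721.2 J, so not all ice melts; final T = 0 °C.
Heat left for melting: 17429 − 7192.2 = 10236.8 J
Mass melted = 10236.8 / 335.0 = 30.56 g
Ice remaining = 437.4 − 30.56 = 406.84 g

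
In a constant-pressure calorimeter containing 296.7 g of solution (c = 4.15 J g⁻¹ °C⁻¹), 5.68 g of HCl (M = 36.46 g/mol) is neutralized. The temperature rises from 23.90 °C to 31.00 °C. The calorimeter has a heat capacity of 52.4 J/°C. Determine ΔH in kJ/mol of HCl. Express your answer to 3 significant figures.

ΔH = -58.5 kJ/mol

|ΔT| = |31.00 − 23.90| = 7.10 °C
|q_surr| = (296.7 × 4.15 + 52.4) × 7.10 = 1283.705 × 7.10 = 9114 J
n(HCl) = 5.68 / 36.46 = 0.1558 mol
Temperature rose, so q_rxn = −|q_surr| = -9.114 kJ
ΔH = q_rxn / n = -58.50 kJ/mol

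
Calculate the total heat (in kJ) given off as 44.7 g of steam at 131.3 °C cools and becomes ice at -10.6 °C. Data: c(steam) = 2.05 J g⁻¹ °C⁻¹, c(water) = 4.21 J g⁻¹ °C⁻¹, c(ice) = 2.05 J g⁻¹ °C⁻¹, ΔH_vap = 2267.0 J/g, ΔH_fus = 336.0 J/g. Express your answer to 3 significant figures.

q = 139 kJ

q1 (cool steam 131.3→100 °C): 44.7 × 2.05 × 31.3 = 2868 J
q2 (condense at 100 °C): 44.7 × 2267.0 = 101335 J
q3 (cool water 100→0 °C): 44.7 × 4.21 × 100.0 = 18819 J
q4 (freeze at 0 °C): 44.7 × 336.0 = 15019 J
q5 (cool ice 0→-10.6 °C): 44.7 × 2.05 × 10.6 = 971 J
Total: 2868 + 101335 + 18819 + 15019 + 971 = 139012 J = 139 kJ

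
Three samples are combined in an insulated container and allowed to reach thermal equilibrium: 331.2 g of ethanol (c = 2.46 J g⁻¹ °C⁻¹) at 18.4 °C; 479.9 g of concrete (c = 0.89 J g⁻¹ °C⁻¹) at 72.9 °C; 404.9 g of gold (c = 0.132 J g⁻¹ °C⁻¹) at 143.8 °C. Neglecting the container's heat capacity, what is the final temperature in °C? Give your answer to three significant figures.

Σ mᵢcᵢ(T − Tᵢ) = 0  ⇒  T = Σ mᵢcᵢTᵢ / Σ mᵢcᵢ
Σ mᵢcᵢ = 331.2×2.46 + 479.9×0.89 + 404.9×0.132 = 1295.3098
Σ mᵢcᵢTᵢ = 814.752×18.4 + 427.111×72.9 + 53.4468×143.8 = 53813
T = 53813 / 1295.3098 = 41.54 °C

T_f = 41.5 °C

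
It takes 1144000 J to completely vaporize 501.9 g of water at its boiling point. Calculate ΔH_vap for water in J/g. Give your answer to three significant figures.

ΔH_vap = q / m = 1144000 / 501.9 = 2280 J/g

ΔH_vap = 2280 J/g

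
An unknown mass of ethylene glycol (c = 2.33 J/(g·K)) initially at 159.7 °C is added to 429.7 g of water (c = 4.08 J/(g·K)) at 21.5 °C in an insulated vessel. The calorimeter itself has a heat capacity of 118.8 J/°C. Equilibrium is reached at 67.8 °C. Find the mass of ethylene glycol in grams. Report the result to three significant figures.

q_gained = (429.7 × 4.08 + 118.8) × (67.8 − 21.5) = 86670 J
q_lost = m × 2.33 × (159.7 − 67.8) = 214.127 m
m = 86670 / 214.127 = 405 g

m = 405 g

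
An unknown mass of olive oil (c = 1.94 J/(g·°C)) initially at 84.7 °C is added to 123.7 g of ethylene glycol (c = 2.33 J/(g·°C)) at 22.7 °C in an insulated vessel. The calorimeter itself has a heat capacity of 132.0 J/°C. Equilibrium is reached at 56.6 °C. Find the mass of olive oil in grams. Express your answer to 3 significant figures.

q_gained = (123.7 × 2.33 + 132.0) × (56.6 − 22.7) = 14250 J
q_lost = m × 1.94 × (84.7 − 56.6) = 54.514 m
m = 14250 / 54.514 = 261 g

m = 261 g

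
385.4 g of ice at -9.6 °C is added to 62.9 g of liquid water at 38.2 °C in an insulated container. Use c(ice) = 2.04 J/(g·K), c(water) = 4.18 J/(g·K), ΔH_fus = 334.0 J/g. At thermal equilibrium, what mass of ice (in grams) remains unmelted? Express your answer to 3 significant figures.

m_ice remaining = 378 g

Heat to warm all ice to 0 °C: 385.4×2.04×9.6 = 7547.7 J
Heat released by water cooling to 0 °C: 62.9×4.18×38.2 = 10044 J
10044 J < 7547.7 + 385.4×334.0 = 136271.3 J, so not all ice melts; final T = 0 °C.
Heat left for melting: 10044 − 7547.7 = 2496.3 J
Mass melted = 2496.3 / 334.0 = 7.474 g
Ice remaining = 385.4 − 7.474 = 377.926 g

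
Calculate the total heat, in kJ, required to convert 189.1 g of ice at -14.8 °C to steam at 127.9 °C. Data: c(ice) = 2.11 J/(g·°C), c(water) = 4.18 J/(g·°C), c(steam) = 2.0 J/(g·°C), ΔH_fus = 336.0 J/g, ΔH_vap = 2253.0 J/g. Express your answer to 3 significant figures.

q = 585 kJ

q1 (heat ice -14.8→0.0 °C): 189.1 × 2.11 × 14.8 = 5905 J
q2 (melt at 0 °C): 189.1 × 336.0 = 63538 J
q3 (heat water 0.0→100.0 °C): 189.1 × 4.18 × 100.0 = 79044 J
q4 (vaporize at 100 °C): 189.1 × 2253.0 = 426042 J
q5 (heat steam 100.0→127.9 °C): 189.1 × 2.0 × 27.9 = 10552 J
Total: 5905 + 63538 + 79044 + 426042 + 10552 = 585081 J = 585 kJ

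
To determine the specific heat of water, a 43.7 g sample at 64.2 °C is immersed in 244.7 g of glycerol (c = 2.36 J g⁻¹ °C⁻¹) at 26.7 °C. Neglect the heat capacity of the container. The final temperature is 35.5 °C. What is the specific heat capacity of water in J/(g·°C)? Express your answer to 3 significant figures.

q_gained = (244.7 × 2.36) × (35.5 − 26.7) = 5082 J
q_lost = 43.7 × c × (64.2 − 35.5) = 1254.19 c
Set equal: c = 5082 / 1254.19 = 4.05 J/(g·°C)

c = 4.05 J/(g·°C)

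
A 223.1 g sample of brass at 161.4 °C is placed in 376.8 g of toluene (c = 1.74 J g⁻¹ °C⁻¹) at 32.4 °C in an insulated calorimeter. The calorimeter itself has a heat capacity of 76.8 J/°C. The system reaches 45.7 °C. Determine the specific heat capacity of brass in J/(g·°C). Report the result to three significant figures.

c = 0.377 J/(g·°C)

q_gained = (376.8 × 1.74 + 76.8) × (45.7 − 32.4) = 9741 J
q_lost = 223.1 × c × (161.4 − 45.7) = 25812.67 c
Set equal: c = 9741 / 25812.67 = 0.377 J/(g·°C)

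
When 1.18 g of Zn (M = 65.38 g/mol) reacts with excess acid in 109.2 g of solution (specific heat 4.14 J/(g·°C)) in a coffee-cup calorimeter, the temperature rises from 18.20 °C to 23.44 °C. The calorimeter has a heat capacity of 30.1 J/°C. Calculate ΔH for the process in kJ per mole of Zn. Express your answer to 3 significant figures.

ΔH = -140 kJ/mol

|ΔT| = |23.44 − 18.20| = 5.24 °C
|q_surr| = (109.2 × 4.14 + 30.1) × 5.24 = 482.188 × 5.24 = 2527 J
n(Zn) = 1.18 / 65.38 = 0.01805 mol
Temperature rose, so q_rxn = −|q_surr| = -2.527 kJ
ΔH = q_rxn / n = -140.0 kJ/mol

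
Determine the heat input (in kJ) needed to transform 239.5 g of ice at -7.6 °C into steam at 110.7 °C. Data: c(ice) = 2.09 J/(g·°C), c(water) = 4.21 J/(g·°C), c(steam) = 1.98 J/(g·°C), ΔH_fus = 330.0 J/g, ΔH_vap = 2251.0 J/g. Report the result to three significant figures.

q1 (heat ice -7.6→0.0 °C): 239.5 × 2.09 × 7.6 = 3804 J
q2 (melt at 0 °C): 239.5 × 330.0 = 79035 J
q3 (heat water 0.0→100.0 °C): 239.5 × 4.21 × 100.0 = 100830 J
q4 (vaporize at 100 °C): 239.5 × 2251.0 = 539115 J
q5 (heat steam 100.0→110.7 °C): 239.5 × 1.98 × 10.7 = 5074 J
Total: 3804 + 79035 + 100830 + 539115 + 5074 = 727858 J = 728 kJ

q = 728 kJ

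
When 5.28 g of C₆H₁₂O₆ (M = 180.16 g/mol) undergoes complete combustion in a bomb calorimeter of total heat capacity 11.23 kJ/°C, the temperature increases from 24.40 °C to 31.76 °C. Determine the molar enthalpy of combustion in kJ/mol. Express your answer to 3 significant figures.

ΔH = -2820 kJ/mol

ΔT = 31.76 − 24.40 = 7.36 °C
q_cal = C_cal × ΔT = 11.23 × 7.36 = 82.6528 kJ
n = 5.28 / 180.16 = 0.02931 mol
q_rxn = −q_cal = -82.6528 kJ
ΔH = -82.6528 / 0.02931 = -2820 kJ/mol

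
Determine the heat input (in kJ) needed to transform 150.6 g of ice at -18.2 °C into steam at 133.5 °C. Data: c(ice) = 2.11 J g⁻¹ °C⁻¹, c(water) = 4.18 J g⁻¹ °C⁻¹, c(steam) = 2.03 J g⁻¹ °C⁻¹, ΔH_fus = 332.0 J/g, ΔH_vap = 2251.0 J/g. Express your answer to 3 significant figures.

q = 468 kJ

q1 (heat ice -18.2→0.0 °C): 150.6 × 2.11 × 18.2 = 5783 J
q2 (melt at 0 °C): 150.6 × 332.0 = 49999 J
q3 (heat water 0.0→100.0 °C): 150.6 × 4.18 × 100.0 = 62951 J
q4 (vaporize at 100 °C): 150.6 × 2251.0 = 339001 J
q5 (heat steam 100.0→133.5 °C): 150.6 × 2.03 × 33.5 = 10242 J
Total: 5783 + 49999 + 62951 + 339001 + 10242 = 467976 J = 468 kJ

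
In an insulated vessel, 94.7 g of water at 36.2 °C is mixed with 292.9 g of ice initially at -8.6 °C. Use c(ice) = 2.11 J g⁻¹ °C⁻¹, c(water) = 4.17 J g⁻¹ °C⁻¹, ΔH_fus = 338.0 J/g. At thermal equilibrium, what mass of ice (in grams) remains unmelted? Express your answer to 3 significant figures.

m_ice remaining = 266 g

Heat to warm all ice to 0 °C: 292.9×2.11×8.6 = 5315.0 J
Heat released by water cooling to 0 °C: 94.7×4.17×36.2 = 14295 J
14295 J < 5315.0 + 292.9×338.0 = 104315.2 J, so not all ice melts; final T = 0 °C.
Heat left for melting: 14295 − 5315.0 = 8980.0 J
Mass melted = 8980.0 / 338.0 = 26.57 g
Ice remaining = 292.9 − 26.57 = 266.33 g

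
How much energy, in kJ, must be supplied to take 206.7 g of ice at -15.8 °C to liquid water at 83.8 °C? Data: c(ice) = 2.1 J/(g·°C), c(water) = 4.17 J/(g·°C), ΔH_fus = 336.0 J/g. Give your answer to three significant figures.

q = 149 kJ

q1 (heat ice -15.8→0.0 °C): 206.7 × 2.1 × 15.8 = 6858 J
q2 (melt at 0 °C): 206.7 × 336.0 = 69451 J
q3 (heat water 0.0→83.8 °C): 206.7 × 4.17 × 83.8 = 72230 J
Total: 6858 + 69451 + 72230 = 148539 J = 149 kJ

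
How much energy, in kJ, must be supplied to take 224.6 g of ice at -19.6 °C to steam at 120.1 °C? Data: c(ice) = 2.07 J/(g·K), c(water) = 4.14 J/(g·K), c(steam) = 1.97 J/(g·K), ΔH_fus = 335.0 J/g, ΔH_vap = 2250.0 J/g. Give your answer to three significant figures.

q1 (heat ice -19.6→0.0 °C): 224.6 × 2.07 × 19.6 = 9112 J
q2 (melt at 0 °C): 224.6 × 335.0 = 75241 J
q3 (heat water 0.0→100.0 °C): 224.6 × 4.14 × 100.0 = 92984 J
q4 (vaporize at 100 °C): 224.6 × 2250.0 = 505350 J
q5 (heat steam 100.0→120.1 °C): 224.6 × 1.97 × 20.1 = 8893 J
Total: 9112 + 75241 + 92984 + 505350 + 8893 = 691580 J = 692 kJ

q = 692 kJ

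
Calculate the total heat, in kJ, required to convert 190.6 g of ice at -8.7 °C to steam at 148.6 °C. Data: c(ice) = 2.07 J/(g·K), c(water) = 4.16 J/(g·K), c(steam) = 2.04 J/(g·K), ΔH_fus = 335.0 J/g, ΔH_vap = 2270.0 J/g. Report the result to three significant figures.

q1 (heat ice -8.7→0.0 °C): 190.6 × 2.07 × 8.7 = 3433 J
q2 (melt at 0 °C): 190.6 × 335.0 = 63851 J
q3 (heat water 0.0→100.0 °C): 190.6 × 4.16 × 100.0 = 79290 J
q4 (vaporize at 100 °C): 190.6 × 2270.0 = 432662 J
q5 (heat steam 100.0→148.6 °C): 190.6 × 2.04 × 48.6 = 18897 J
Total: 3433 + 63851 + 79290 + 432662 + 18897 = 598133 J = 598 kJ

q = 598 kJ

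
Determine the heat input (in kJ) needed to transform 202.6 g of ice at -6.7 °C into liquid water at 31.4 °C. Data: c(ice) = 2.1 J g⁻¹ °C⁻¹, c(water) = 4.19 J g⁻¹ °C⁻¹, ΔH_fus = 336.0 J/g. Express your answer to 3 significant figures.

q = 97.6 kJ

q1 (heat ice -6.7→0.0 °C): 202.6 × 2.1 × 6.7 = 2851 J
q2 (melt at 0 °C): 202.6 × 336.0 = 68074 J
q3 (heat water 0.0→31.4 °C): 202.6 × 4.19 × 31.4 = 26655 J
Total: 2851 + 68074 + 26655 = 97580 J = 97.6 kJ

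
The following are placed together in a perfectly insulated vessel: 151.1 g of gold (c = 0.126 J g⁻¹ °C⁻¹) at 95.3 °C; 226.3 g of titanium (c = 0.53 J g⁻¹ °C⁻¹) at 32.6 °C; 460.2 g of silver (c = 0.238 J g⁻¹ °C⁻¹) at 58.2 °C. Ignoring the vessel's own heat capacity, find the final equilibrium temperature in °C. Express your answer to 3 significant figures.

T_f = 48.7 °C

Σ mᵢcᵢ(T − Tᵢ) = 0  ⇒  T = Σ mᵢcᵢTᵢ / Σ mᵢcᵢ
Σ mᵢcᵢ = 151.1×0.126 + 226.3×0.53 + 460.2×0.238 = 248.5052
Σ mᵢcᵢTᵢ = 19.0386×95.3 + 119.939×32.6 + 109.5276×58.2 = 12099
T = 12099 / 248.5052 = 48.69 °C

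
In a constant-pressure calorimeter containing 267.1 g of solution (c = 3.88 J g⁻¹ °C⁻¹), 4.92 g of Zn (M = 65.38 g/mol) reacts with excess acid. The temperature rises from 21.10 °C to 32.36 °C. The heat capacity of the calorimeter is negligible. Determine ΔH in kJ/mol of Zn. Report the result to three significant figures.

ΔH = -155 kJ/mol

|ΔT| = |32.36 − 21.10| = 11.26 °C
|q_surr| = (267.1 × 3.88) × 11.26 = 1036.348 × 11.26 = 11670 J
n(Zn) = 4.92 / 65.38 = 0.07525 mol
Temperature rose, so q_rxn = −|q_surr| = -11.67 kJ
ΔH = q_rxn / n = -155.1 kJ/mol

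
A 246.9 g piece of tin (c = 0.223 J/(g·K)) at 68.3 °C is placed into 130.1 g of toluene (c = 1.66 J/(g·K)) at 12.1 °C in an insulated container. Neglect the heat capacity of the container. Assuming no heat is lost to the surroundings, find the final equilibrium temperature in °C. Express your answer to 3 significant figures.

Heat lost by tin = heat gained by toluene.
(246.9)(0.223)(68.3 − T) = (130.1)(1.66)(T − 12.1)
55.0587 (68.3 − T) = 215.966 (T − 12.1)
3760.5 − 55.0587 T = 215.966 T − 2613.2
6373.7 = 271.0247 T
T = 23.52 °C

T_f = 23.5 °C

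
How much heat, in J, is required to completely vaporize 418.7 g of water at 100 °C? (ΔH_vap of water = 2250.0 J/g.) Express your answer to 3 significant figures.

q = m × ΔH_vap = 418.7 × 2250.0 = 942100 J

q = 942000 J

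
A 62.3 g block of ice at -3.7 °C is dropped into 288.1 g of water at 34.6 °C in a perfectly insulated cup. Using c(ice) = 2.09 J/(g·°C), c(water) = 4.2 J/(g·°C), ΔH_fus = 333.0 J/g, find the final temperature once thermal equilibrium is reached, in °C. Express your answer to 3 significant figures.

T_f = 14.0 °C

Heat to bring ice to 0 °C and melt it: q₁ = 62.3×2.09×3.7 + 62.3×333.0 = 21228 J
Heat the water can supply cooling to 0 °C: 288.1×4.2×34.6 = 41866.7 J > q₁, so all ice melts.
Energy balance: 288.1×4.2×(34.6 − T) = 21228 + 62.3×4.2×(T − 0)
1210.02(34.6 − T) = 21228 + 261.66 T
41866.7 − 21228 = 1471.68 T
T = 20638.7 / 1471.68 = 14.02 °C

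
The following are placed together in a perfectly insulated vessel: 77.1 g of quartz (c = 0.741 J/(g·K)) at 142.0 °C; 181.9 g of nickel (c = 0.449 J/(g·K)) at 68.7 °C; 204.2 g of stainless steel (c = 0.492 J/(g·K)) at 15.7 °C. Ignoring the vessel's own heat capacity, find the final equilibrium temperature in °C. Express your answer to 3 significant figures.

T_f = 63.9 °C

Σ mᵢcᵢ(T − Tᵢ) = 0  ⇒  T = Σ mᵢcᵢTᵢ / Σ mᵢcᵢ
Σ mᵢcᵢ = 77.1×0.741 + 181.9×0.449 + 204.2×0.492 = 239.2706
Σ mᵢcᵢTᵢ = 57.1311×142.0 + 81.6731×68.7 + 100.4664×15.7 = 15301
T = 15301 / 239.2706 = 63.949 °C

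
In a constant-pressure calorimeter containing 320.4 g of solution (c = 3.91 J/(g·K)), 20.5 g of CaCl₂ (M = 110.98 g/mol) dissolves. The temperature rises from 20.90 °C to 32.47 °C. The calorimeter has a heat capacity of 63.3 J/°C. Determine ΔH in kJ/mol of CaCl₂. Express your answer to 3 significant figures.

|ΔT| = |32.47 − 20.90| = 11.57 °C
|q_surr| = (320.4 × 3.91 + 63.3) × 11.57 = 1316.064 × 11.57 = 15227 J
n(CaCl₂) = 20.5 / 110.98 = 0.18472 mol
Temperature rose, so q_rxn = −|q_surr| = -15.227 kJ
ΔH = q_rxn / n = -82.43 kJ/mol

ΔH = -82.4 kJ/mol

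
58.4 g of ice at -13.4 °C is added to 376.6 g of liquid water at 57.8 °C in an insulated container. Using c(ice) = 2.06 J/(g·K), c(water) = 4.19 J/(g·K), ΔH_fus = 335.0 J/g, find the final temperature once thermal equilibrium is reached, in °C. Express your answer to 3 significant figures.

T_f = 38.4 °C

Heat to bring ice to 0 °C and melt it: q₁ = 58.4×2.06×13.4 + 58.4×335.0 = 21176 J
Heat the water can supply cooling to 0 °C: 376.6×4.19×57.8 = 91205.7 J > q₁, so all ice melts.
Energy balance: 376.6×4.19×(57.8 − T) = 21176 + 58.4×4.19×(T − 0)
1577.954(57.8 − T) = 21176 + 244.696 T
91205.7 − 21176 = 1822.650 T
T = 70029.7 / 1822.650 = 38.42 °C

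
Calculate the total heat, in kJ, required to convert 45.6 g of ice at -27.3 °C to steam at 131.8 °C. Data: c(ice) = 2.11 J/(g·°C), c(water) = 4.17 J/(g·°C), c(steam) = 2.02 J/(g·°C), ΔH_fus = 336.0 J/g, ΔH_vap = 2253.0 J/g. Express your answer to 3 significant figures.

q = 143 kJ

q1 (heat ice -27.3→0.0 °C): 45.6 × 2.11 × 27.3 = 2627 J
q2 (melt at 0 °C): 45.6 × 336.0 = 15322 J
q3 (heat water 0.0→100.0 °C): 45.6 × 4.17 × 100.0 = 19015 J
q4 (vaporize at 100 °C): 45.6 × 2253.0 = 102737 J
q5 (heat steam 100.0→131.8 °C): 45.6 × 2.02 × 31.8 = 2929 J
Total: 2627 + 15322 + 19015 + 102737 + 2929 = 142630 J = 143 kJ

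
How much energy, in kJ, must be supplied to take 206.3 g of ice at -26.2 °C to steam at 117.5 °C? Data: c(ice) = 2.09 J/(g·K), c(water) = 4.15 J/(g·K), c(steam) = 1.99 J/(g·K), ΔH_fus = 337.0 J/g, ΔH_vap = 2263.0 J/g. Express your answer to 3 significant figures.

q1 (heat ice -26.2→0.0 °C): 206.3 × 2.09 × 26.2 = 11297 J
q2 (melt at 0 °C): 206.3 × 337.0 = 69523 J
q3 (heat water 0.0→100.0 °C): 206.3 × 4.15 × 100.0 = 85615 J
q4 (vaporize at 100 °C): 206.3 × 2263.0 = 466857 J
q5 (heat steam 100.0→117.5 °C): 206.3 × 1.99 × 17.5 = 7184 J
Total: 11297 + 69523 + 85615 + 466857 + 7184 = 640476 J = 640 kJ

q = 640 kJ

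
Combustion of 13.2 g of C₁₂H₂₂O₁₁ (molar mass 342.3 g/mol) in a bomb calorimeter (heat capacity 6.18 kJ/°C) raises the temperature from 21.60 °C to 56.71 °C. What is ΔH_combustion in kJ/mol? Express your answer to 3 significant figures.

ΔH = -5630 kJ/mol

ΔT = 56.71 − 21.60 = 35.11 °C
q_cal = C_cal × ΔT = 6.18 × 35.11 = 216.9798 kJ
n = 13.2 / 342.3 = 0.03856 mol
q_rxn = −q_cal = -216.9798 kJ
ΔH = -216.9798 / 0.03856 = -5627 kJ/mol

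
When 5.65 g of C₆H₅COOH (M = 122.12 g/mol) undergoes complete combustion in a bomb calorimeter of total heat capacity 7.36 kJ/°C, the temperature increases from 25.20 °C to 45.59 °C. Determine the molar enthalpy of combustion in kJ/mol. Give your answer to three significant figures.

ΔT = 45.59 − 25.20 = 20.39 °C
q_cal = C_cal × ΔT = 7.36 × 20.39 = 150.0704 kJ
n = 5.65 / 122.12 = 0.04627 mol
q_rxn = −q_cal = -150.0704 kJ
ΔH = -150.0704 / 0.04627 = -3243 kJ/mol

ΔH = -3240 kJ/mol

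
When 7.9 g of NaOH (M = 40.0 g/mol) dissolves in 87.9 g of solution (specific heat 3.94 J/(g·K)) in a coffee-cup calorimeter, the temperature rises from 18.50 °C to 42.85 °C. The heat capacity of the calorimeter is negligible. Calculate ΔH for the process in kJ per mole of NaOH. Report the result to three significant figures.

|ΔT| = |42.85 − 18.50| = 24.35 °C
|q_surr| = (87.9 × 3.94) × 24.35 = 346.326 × 24.35 = 8433 J
n(NaOH) = 7.9 / 40.0 = 0.1975 mol
Temperature rose, so q_rxn = −|q_surr| = -8.433 kJ
ΔH = q_rxn / n = -42.70 kJ/mol

ΔH = -42.7 kJ/mol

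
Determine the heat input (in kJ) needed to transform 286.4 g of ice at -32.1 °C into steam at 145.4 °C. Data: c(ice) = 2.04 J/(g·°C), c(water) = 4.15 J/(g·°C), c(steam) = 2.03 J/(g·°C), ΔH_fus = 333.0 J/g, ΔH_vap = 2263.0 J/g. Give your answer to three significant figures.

q1 (heat ice -32.1→0.0 °C): 286.4 × 2.04 × 32.1 = 18755 J
q2 (melt at 0 °C): 286.4 × 333.0 = 95371 J
q3 (heat water 0.0→100.0 °C): 286.4 × 4.15 × 100.0 = 118856 J
q4 (vaporize at 100 °C): 286.4 × 2263.0 = 648123 J
q5 (heat steam 100.0→145.4 °C): 286.4 × 2.03 × 45.4 = 26395 J
Total: 18755 + 95371 + 118856 + 648123 + 26395 = 907500 J = 908 kJ

q = 908 kJ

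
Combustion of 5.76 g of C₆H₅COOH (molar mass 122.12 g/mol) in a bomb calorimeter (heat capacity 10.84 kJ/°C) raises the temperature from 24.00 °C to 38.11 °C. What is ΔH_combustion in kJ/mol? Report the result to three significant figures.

ΔT = 38.11 − 24.00 = 14.11 °C
q_cal = C_cal × ΔT = 10.84 × 14.11 = 152.9524 kJ
n = 5.76 / 122.12 = 0.04717 mol
q_rxn = −q_cal = -152.9524 kJ
ΔH = -152.9524 / 0.04717 = -3243 kJ/mol

ΔH = -3240 kJ/mol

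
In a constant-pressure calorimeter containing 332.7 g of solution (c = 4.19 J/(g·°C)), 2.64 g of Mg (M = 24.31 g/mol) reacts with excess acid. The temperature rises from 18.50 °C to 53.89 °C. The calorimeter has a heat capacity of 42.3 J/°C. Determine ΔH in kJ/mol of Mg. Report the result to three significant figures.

ΔH = -468 kJ/mol

|ΔT| = |53.89 − 18.50| = 35.39 °C
|q_surr| = (332.7 × 4.19 + 42.3) × 35.39 = 1436.313 × 35.39 = 50830 J
n(Mg) = 2.64 / 24.31 = 0.1086 mol
Temperature rose, so q_rxn = −|q_surr| = -50.83 kJ
ΔH = q_rxn / n = -468.0 kJ/mol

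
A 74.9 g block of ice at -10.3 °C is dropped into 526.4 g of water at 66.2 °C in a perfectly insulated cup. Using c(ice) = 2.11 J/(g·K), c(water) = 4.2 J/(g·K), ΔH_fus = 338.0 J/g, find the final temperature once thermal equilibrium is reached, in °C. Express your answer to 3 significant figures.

Heat to bring ice to 0 °C and melt it: q₁ = 74.9×2.11×10.3 + 74.9×338.0 = 26944 J
Heat the water can supply cooling to 0 °C: 526.4×4.2×66.2 = 146360 J > q₁, so all ice melts.
Energy balance: 526.4×4.2×(66.2 − T) = 26944 + 74.9×4.2×(T − 0)
2210.88(66.2 − T) = 26944 + 314.58 T
146360 − 26944 = 2525.46 T
T = 119416 / 2525.46 = 47.28 °C

T_f = 47.3 °C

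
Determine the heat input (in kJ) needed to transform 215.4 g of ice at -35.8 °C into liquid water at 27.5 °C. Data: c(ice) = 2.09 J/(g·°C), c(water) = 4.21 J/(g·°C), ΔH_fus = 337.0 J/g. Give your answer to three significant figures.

q1 (heat ice -35.8→0.0 °C): 215.4 × 2.09 × 35.8 = 16117 J
q2 (melt at 0 °C): 215.4 × 337.0 = 72590 J
q3 (heat water 0.0→27.5 °C): 215.4 × 4.21 × 27.5 = 24938 J
Total: 16117 + 72590 + 24938 = 113645 J = 114 kJ

q = 114 kJ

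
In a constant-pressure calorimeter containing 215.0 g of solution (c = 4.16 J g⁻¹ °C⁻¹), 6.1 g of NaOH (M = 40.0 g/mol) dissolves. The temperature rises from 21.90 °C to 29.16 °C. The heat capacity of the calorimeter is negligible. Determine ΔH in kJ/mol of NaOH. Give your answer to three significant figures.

|ΔT| = |29.16 − 21.90| = 7.26 °C
|q_surr| = (215.0 × 4.16) × 7.26 = 894.4 × 7.26 = 6493 J
n(NaOH) = 6.1 / 40.0 = 0.1525 mol
Temperature rose, so q_rxn = −|q_surr| = -6.493 kJ
ΔH = q_rxn / n = -42.58 kJ/mol

ΔH = -42.6 kJ/mol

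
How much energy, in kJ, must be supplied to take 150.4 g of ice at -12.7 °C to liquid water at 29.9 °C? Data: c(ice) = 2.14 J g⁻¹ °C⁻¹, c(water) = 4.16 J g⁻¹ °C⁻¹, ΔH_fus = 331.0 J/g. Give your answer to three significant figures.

q = 72.6 kJ

q1 (heat ice -12.7→0.0 °C): 150.4 × 2.14 × 12.7 = 4088 J
q2 (melt at 0 °C): 150.4 × 331.0 = 49782 J
q3 (heat water 0.0→29.9 °C): 150.4 × 4.16 × 29.9 = 18707 J
Total: 4088 + 49782 + 18707 = 72577 J = 72.6 kJ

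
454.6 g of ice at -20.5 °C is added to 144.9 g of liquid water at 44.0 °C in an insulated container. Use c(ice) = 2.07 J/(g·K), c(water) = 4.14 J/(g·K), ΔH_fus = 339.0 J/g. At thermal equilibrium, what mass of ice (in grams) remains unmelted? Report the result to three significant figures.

Heat to warm all ice to 0 °C: 454.6×2.07×20.5 = 19291 J
Heat released by water cooling to 0 °C: 144.9×4.14×44.0 = 26395 J
26395 J < 19291 + 454.6×339.0 = 173400.4 J, so not all ice melts; final T = 0 °C.
Heat left for melting: 26395 − 19291 = 7104 J
Mass melted = 7104 / 339.0 = 20.96 g
Ice remaining = 454.6 − 20.96 = 433.64 g

m_ice remaining = 434 g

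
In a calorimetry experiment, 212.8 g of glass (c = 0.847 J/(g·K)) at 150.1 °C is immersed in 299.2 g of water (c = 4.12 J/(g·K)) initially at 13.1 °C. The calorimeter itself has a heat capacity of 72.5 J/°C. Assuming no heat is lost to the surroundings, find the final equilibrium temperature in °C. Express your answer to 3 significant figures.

Heat lost by glass = heat gained by water + calorimeter.
(212.8)(0.847)(150.1 − T) = [(299.2)(4.12) + 72.5](T − 13.1)
180.2416 (150.1 − T) = 1305.204 (T − 13.1)
27054 − 180.2416 T = 1305.204 T − 17098
44152 = 1485.4456 T
T = 29.72 °C

T_f = 29.7 °C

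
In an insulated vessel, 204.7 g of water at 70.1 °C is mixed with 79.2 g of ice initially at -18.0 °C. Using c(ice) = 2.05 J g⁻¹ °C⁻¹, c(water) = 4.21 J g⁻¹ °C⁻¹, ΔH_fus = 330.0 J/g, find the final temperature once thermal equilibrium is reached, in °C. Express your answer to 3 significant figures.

T_f = 26.2 °C

Heat to bring ice to 0 °C and melt it: q₁ = 79.2×2.05×18.0 + 79.2×330.0 = 29058 J
Heat the water can supply cooling to 0 °C: 204.7×4.21×70.1 = 60411.3 J > q₁, so all ice melts.
Energy balance: 204.7×4.21×(70.1 − T) = 29058 + 79.2×4.21×(T − 0)
861.787(70.1 − T) = 29058 + 333.432 T
60411.3 − 29058 = 1195.219 T
T = 31353.3 / 1195.219 = 26.23 °C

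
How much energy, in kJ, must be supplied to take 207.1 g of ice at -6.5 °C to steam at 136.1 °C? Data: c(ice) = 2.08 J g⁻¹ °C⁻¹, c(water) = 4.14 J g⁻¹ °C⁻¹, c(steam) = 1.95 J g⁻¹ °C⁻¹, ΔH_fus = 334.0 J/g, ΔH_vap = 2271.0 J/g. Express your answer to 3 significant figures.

q1 (heat ice -6.5→0.0 °C): 207.1 × 2.08 × 6.5 = 2800 J
q2 (melt at 0 °C): 207.1 × 334.0 = 69171 J
q3 (heat water 0.0→100.0 °C): 207.1 × 4.14 × 100.0 = 85739 J
q4 (vaporize at 100 °C): 207.1 × 2271.0 = 470324 J
q5 (heat steam 100.0→136.1 °C): 207.1 × 1.95 × 36.1 = 14579 J
Total: 2800 + 69171 + 85739 + 470324 + 14579 = 642613 J = 643 kJ

q = 643 kJ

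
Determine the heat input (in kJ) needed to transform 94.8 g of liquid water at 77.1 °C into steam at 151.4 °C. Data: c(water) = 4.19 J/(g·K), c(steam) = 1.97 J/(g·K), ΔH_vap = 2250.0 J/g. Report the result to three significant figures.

q = 232 kJ

q1 (heat water 77.1→100.0 °C): 94.8 × 4.19 × 22.9 = 9096 J
q2 (vaporize at 100 °C): 94.8 × 2250.0 = 213300 J
q3 (heat steam 100.0→151.4 °C): 94.8 × 1.97 × 51.4 = 9599 J
Total: 9096 + 213300 + 9599 = 231995 J = 232 kJ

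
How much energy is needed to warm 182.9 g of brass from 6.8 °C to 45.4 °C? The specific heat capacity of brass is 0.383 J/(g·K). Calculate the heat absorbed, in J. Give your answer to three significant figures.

q = 2700 J

q = m c ΔT = 182.9 × 0.383 × (45.4 − 6.8)
q = 182.9 × 0.383 × 38.6 = 2704 J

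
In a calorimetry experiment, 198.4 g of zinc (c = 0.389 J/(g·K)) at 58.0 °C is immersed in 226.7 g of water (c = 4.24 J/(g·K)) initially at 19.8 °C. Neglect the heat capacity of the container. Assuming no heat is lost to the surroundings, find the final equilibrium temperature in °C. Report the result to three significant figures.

Heat lost by zinc = heat gained by water.
(198.4)(0.389)(58.0 − T) = (226.7)(4.24)(T − 19.8)
77.1776 (58.0 − T) = 961.208 (T − 19.8)
4476.3 − 77.1776 T = 961.208 T − 19032
23508.3 = 1038.3856 T
T = 22.64 °C

T_f = 22.6 °C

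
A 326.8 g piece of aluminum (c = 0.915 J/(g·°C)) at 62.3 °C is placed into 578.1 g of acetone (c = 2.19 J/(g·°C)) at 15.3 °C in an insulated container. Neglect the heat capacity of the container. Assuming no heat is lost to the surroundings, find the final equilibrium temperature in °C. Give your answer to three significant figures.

Heat lost by aluminum = heat gained by acetone.
(326.8)(0.915)(62.3 − T) = (578.1)(2.19)(T − 15.3)
299.022 (62.3 − T) = 1266.039 (T − 15.3)
18629 − 299.022 T = 1266.039 T − 19370
37999 = 1565.061 T
T = 24.28 °C

T_f = 24.3 °C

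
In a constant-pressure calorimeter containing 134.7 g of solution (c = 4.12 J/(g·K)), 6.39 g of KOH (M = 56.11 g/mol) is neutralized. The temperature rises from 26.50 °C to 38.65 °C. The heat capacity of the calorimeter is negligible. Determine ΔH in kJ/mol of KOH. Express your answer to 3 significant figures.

|ΔT| = |38.65 − 26.50| = 12.15 °C
|q_surr| = (134.7 × 4.12) × 12.15 = 554.964 × 12.15 = 6743 J
n(KOH) = 6.39 / 56.11 = 0.1139 mol
Temperature rose, so q_rxn = −|q_surr| = -6.743 kJ
ΔH = q_rxn / n = -59.20 kJ/mol

ΔH = -59.2 kJ/mol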